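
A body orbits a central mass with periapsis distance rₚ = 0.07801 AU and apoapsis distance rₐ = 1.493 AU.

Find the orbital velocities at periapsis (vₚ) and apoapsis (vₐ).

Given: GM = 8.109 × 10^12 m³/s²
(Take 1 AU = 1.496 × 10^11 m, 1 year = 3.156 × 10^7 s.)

Convert to SI: rₚ = 0.07801 AU = 1.16703e+10 m; rₐ = 1.493 AU = 2.23353e+11 m.
Use the vis-viva equation v² = GM(2/r − 1/a) with a = (rₚ + rₐ)/2 = (1.16703e+10 + 2.23353e+11)/2 = 1.17512e+11 m.
vₚ = √(GM · (2/rₚ − 1/a)) = √(8.109e+12 · (2/1.16703e+10 − 1/1.17512e+11)) m/s ≈ 36.34 m/s = 0.007667 AU/year.
vₐ = √(GM · (2/rₐ − 1/a)) = √(8.109e+12 · (2/2.23353e+11 − 1/1.17512e+11)) m/s ≈ 1.899 m/s = 0.0004006 AU/year.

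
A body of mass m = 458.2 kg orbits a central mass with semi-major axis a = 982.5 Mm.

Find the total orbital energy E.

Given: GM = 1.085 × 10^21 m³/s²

Convert to SI: a = 982.5 Mm = 9.825e+08 m.
E = −GMm / (2a).
E = −1.085e+21 · 458.2 / (2 · 9.825e+08) J ≈ -2.53e+14 J = -253 TJ.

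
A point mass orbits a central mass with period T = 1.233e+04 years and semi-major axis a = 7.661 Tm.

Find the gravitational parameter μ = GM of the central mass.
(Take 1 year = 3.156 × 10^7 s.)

Convert to SI: T = 1.233e+04 years = 3.89135e+11 s; a = 7.661 Tm = 7.661e+12 m.
GM = 4π² · a³ / T².
GM = 4π² · (7.661e+12)³ / (3.89135e+11)² m³/s² ≈ 1.172e+17 m³/s² = 1.172 × 10^17 m³/s².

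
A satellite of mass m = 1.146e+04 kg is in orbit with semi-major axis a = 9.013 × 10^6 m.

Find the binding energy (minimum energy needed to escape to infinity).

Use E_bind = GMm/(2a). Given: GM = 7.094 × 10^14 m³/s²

Total orbital energy is E = −GMm/(2a); binding energy is E_bind = −E = GMm/(2a).
E_bind = 7.094e+14 · 1.146e+04 / (2 · 9.013e+06) J ≈ 4.51e+11 J = 451 GJ.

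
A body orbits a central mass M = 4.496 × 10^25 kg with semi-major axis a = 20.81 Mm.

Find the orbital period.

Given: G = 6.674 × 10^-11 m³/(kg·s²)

Convert to SI: a = 20.81 Mm = 2.081e+07 m.
GM = G · M = 6.674e-11 · 4.496e+25 = 3.00063e+15 m³/s².
Kepler's third law: T = 2π √(a³ / GM).
Substituting a = 2.081e+07 m and GM = 3.00063e+15 m³/s²:
T = 2π √((2.081e+07)³ / 3.00063e+15) s
T ≈ 1.089e+04 s = 3.025 hours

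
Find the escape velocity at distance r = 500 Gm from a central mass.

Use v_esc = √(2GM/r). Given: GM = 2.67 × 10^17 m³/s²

Convert to SI: r = 500 Gm = 5e+11 m.
Escape velocity comes from setting total energy to zero: ½v² − GM/r = 0 ⇒ v_esc = √(2GM / r).
v_esc = √(2 · 2.67e+17 / 5e+11) m/s ≈ 1033 m/s = 1.033 km/s.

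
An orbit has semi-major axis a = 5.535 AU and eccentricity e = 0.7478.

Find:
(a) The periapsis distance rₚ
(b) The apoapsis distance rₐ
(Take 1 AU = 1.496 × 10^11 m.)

Convert to SI: a = 5.535 AU = 8.28036e+11 m.
(a) rₚ = a(1 − e) = 8.28036e+11 · (1 − 0.7478) = 8.28036e+11 · 0.2522 ≈ 2.088e+11 m = 1.396 AU.
(b) rₐ = a(1 + e) = 8.28036e+11 · (1 + 0.7478) = 8.28036e+11 · 1.7478 ≈ 1.447e+12 m = 9.674 AU.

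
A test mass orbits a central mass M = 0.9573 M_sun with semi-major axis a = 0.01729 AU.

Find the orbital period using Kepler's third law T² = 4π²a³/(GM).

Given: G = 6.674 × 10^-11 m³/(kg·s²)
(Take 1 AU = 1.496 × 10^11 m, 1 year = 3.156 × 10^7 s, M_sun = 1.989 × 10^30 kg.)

Convert to SI: a = 0.01729 AU = 2.58658e+09 m; M = 0.9573 M_sun = 1.90407e+30 kg.
GM = G · M = 6.674e-11 · 1.90407e+30 = 1.27078e+20 m³/s².
Kepler's third law: T = 2π √(a³ / GM).
Substituting a = 2.58658e+09 m and GM = 1.27078e+20 m³/s²:
T = 2π √((2.58658e+09)³ / 1.27078e+20) s
T ≈ 7.332e+04 s = 0.002323 years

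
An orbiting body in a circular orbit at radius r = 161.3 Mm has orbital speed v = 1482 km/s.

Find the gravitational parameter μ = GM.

Convert to SI: r = 161.3 Mm = 1.613e+08 m; v = 1482 km/s = 1.482e+06 m/s.
For a circular orbit v² = GM/r, so GM = v² · r.
GM = (1.482e+06)² · 1.613e+08 m³/s² ≈ 3.543e+20 m³/s² = 3.543 × 10^20 m³/s².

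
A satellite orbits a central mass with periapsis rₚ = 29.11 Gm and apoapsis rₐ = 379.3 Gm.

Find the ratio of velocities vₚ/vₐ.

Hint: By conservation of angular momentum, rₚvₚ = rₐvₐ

Convert to SI: rₚ = 29.11 Gm = 2.911e+10 m; rₐ = 379.3 Gm = 3.793e+11 m.
Conservation of angular momentum gives rₚvₚ = rₐvₐ, so vₚ/vₐ = rₐ/rₚ.
vₚ/vₐ = 3.793e+11 / 2.911e+10 ≈ 13.03.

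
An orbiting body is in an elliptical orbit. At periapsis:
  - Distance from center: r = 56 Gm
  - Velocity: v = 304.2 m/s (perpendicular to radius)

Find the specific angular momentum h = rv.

Convert to SI: r = 56 Gm = 5.6e+10 m.
With v perpendicular to r, h = r · v.
h = 5.6e+10 · 304.2 m²/s ≈ 1.704e+13 m²/s.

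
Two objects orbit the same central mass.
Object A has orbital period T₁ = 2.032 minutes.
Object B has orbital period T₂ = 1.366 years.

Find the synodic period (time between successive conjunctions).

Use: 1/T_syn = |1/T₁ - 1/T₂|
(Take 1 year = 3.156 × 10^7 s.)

Convert to SI: T₁ = 2.032 minutes = 121.92 s; T₂ = 1.366 years = 4.3111e+07 s.
T_syn = |T₁ · T₂ / (T₁ − T₂)|.
T_syn = |121.92 · 4.3111e+07 / (121.92 − 4.3111e+07)| s ≈ 121.9 s = 2.032 minutes.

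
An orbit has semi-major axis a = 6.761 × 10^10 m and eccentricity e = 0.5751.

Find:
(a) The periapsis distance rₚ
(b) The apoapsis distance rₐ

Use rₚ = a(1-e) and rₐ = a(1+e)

(a) rₚ = a(1 − e) = 6.761e+10 · (1 − 0.5751) = 6.761e+10 · 0.4249 ≈ 2.873e+10 m = 2.873 × 10^10 m.
(b) rₐ = a(1 + e) = 6.761e+10 · (1 + 0.5751) = 6.761e+10 · 1.5751 ≈ 1.065e+11 m = 1.065 × 10^11 m.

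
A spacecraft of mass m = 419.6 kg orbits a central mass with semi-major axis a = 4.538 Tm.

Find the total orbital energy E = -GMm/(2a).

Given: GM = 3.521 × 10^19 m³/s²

Convert to SI: a = 4.538 Tm = 4.538e+12 m.
E = −GMm / (2a).
E = −3.521e+19 · 419.6 / (2 · 4.538e+12) J ≈ -1.628e+09 J = -1.628 GJ.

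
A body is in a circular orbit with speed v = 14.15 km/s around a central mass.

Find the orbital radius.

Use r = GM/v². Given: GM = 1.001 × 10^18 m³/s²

Convert to SI: v = 14.15 km/s = 14150 m/s.
For a circular orbit, v² = GM / r, so r = GM / v².
r = 1.001e+18 / (14150)² m ≈ 4.999e+09 m = 4.999 Gm.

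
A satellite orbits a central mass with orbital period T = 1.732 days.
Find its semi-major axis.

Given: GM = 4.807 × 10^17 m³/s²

Convert to SI: T = 1.732 days = 149645 s.
Invert Kepler's third law: a = (GM · T² / (4π²))^(1/3).
Substituting T = 149645 s and GM = 4.807e+17 m³/s²:
a = (4.807e+17 · (149645)² / (4π²))^(1/3) m
a ≈ 6.485e+08 m = 648.5 Mm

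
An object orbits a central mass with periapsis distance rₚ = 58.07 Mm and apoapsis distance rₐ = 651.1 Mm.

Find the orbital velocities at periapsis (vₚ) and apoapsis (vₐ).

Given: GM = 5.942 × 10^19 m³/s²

Convert to SI: rₚ = 58.07 Mm = 5.807e+07 m; rₐ = 651.1 Mm = 6.511e+08 m.
Use the vis-viva equation v² = GM(2/r − 1/a) with a = (rₚ + rₐ)/2 = (5.807e+07 + 6.511e+08)/2 = 3.54585e+08 m.
vₚ = √(GM · (2/rₚ − 1/a)) = √(5.942e+19 · (2/5.807e+07 − 1/3.54585e+08)) m/s ≈ 1.371e+06 m/s = 1371 km/s.
vₐ = √(GM · (2/rₐ − 1/a)) = √(5.942e+19 · (2/6.511e+08 − 1/3.54585e+08)) m/s ≈ 1.223e+05 m/s = 122.3 km/s.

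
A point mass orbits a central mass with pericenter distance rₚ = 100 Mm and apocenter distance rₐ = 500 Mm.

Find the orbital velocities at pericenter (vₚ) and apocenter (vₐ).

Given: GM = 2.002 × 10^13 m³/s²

Convert to SI: rₚ = 100 Mm = 1e+08 m; rₐ = 500 Mm = 5e+08 m.
Use the vis-viva equation v² = GM(2/r − 1/a) with a = (rₚ + rₐ)/2 = (1e+08 + 5e+08)/2 = 3e+08 m.
vₚ = √(GM · (2/rₚ − 1/a)) = √(2.002e+13 · (2/1e+08 − 1/3e+08)) m/s ≈ 577.6 m/s = 577.6 m/s.
vₐ = √(GM · (2/rₐ − 1/a)) = √(2.002e+13 · (2/5e+08 − 1/3e+08)) m/s ≈ 115.5 m/s = 115.5 m/s.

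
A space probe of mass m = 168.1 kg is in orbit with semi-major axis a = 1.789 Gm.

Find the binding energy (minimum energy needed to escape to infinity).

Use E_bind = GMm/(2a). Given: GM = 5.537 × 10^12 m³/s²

Convert to SI: a = 1.789 Gm = 1.789e+09 m.
Total orbital energy is E = −GMm/(2a); binding energy is E_bind = −E = GMm/(2a).
E_bind = 5.537e+12 · 168.1 / (2 · 1.789e+09) J ≈ 2.601e+05 J = 260.1 kJ.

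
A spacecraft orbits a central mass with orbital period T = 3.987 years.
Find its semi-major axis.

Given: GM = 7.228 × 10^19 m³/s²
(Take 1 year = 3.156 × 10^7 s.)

Convert to SI: T = 3.987 years = 1.2583e+08 s.
Invert Kepler's third law: a = (GM · T² / (4π²))^(1/3).
Substituting T = 1.2583e+08 s and GM = 7.228e+19 m³/s²:
a = (7.228e+19 · (1.2583e+08)² / (4π²))^(1/3) m
a ≈ 3.072e+11 m = 307.2 Gm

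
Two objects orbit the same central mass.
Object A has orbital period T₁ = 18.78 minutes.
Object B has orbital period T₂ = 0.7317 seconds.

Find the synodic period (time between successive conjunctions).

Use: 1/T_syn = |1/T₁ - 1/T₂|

Convert to SI: T₁ = 18.78 minutes = 1126.8 s.
T_syn = |T₁ · T₂ / (T₁ − T₂)|.
T_syn = |1126.8 · 0.7317 / (1126.8 − 0.7317)| s ≈ 0.7322 s = 0.7322 seconds.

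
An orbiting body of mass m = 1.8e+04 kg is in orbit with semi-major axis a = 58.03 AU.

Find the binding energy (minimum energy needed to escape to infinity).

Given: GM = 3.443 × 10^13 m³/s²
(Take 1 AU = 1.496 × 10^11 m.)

Convert to SI: a = 58.03 AU = 8.68129e+12 m.
Total orbital energy is E = −GMm/(2a); binding energy is E_bind = −E = GMm/(2a).
E_bind = 3.443e+13 · 1.8e+04 / (2 · 8.68129e+12) J ≈ 3.569e+04 J = 35.69 kJ.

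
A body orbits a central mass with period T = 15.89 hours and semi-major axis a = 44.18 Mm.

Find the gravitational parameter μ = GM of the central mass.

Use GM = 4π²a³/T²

Convert to SI: T = 15.89 hours = 57204 s; a = 44.18 Mm = 4.418e+07 m.
GM = 4π² · a³ / T².
GM = 4π² · (4.418e+07)³ / (57204)² m³/s² ≈ 1.04e+15 m³/s² = 1.04 × 10^15 m³/s².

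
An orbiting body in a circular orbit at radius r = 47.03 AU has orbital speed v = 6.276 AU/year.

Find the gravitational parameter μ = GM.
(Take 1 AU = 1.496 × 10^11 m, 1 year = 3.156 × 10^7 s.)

Convert to SI: r = 47.03 AU = 7.03569e+12 m; v = 6.276 AU/year = 29749.4 m/s.
For a circular orbit v² = GM/r, so GM = v² · r.
GM = (29749.4)² · 7.03569e+12 m³/s² ≈ 6.227e+21 m³/s² = 6.227 × 10^21 m³/s².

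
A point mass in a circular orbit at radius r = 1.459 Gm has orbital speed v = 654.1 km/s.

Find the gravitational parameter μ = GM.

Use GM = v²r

Convert to SI: r = 1.459 Gm = 1.459e+09 m; v = 654.1 km/s = 654100 m/s.
For a circular orbit v² = GM/r, so GM = v² · r.
GM = (654100)² · 1.459e+09 m³/s² ≈ 6.242e+20 m³/s² = 6.242 × 10^20 m³/s².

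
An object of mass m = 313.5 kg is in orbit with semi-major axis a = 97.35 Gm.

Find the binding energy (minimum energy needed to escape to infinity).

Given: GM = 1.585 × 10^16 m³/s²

Convert to SI: a = 97.35 Gm = 9.735e+10 m.
Total orbital energy is E = −GMm/(2a); binding energy is E_bind = −E = GMm/(2a).
E_bind = 1.585e+16 · 313.5 / (2 · 9.735e+10) J ≈ 2.552e+07 J = 25.52 MJ.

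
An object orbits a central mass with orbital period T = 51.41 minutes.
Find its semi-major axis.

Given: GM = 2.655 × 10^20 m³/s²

Convert to SI: T = 51.41 minutes = 3084.6 s.
Invert Kepler's third law: a = (GM · T² / (4π²))^(1/3).
Substituting T = 3084.6 s and GM = 2.655e+20 m³/s²:
a = (2.655e+20 · (3084.6)² / (4π²))^(1/3) m
a ≈ 4e+08 m = 400 Mm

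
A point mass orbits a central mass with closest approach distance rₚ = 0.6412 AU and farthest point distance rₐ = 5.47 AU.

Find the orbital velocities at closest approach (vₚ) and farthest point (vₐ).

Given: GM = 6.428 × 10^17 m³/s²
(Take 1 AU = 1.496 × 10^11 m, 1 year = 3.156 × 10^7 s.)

Convert to SI: rₚ = 0.6412 AU = 9.59235e+10 m; rₐ = 5.47 AU = 8.18312e+11 m.
Use the vis-viva equation v² = GM(2/r − 1/a) with a = (rₚ + rₐ)/2 = (9.59235e+10 + 8.18312e+11)/2 = 4.57118e+11 m.
vₚ = √(GM · (2/rₚ − 1/a)) = √(6.428e+17 · (2/9.59235e+10 − 1/4.57118e+11)) m/s ≈ 3464 m/s = 0.7307 AU/year.
vₐ = √(GM · (2/rₐ − 1/a)) = √(6.428e+17 · (2/8.18312e+11 − 1/4.57118e+11)) m/s ≈ 406 m/s = 0.08565 AU/year.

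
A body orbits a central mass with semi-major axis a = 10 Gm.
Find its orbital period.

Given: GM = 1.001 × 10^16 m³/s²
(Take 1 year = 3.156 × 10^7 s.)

Convert to SI: a = 10 Gm = 1e+10 m.
Kepler's third law: T = 2π √(a³ / GM).
Substituting a = 1e+10 m and GM = 1.001e+16 m³/s²:
T = 2π √((1e+10)³ / 1.001e+16) s
T ≈ 6.28e+07 s = 1.99 years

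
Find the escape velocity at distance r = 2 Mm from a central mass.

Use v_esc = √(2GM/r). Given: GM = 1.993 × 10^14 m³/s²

Convert to SI: r = 2 Mm = 2e+06 m.
Escape velocity comes from setting total energy to zero: ½v² − GM/r = 0 ⇒ v_esc = √(2GM / r).
v_esc = √(2 · 1.993e+14 / 2e+06) m/s ≈ 1.412e+04 m/s = 14.12 km/s.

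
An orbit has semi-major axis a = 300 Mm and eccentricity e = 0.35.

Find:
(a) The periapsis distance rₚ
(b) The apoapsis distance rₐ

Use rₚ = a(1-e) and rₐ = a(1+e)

Convert to SI: a = 300 Mm = 3e+08 m.
(a) rₚ = a(1 − e) = 3e+08 · (1 − 0.35) = 3e+08 · 0.65 ≈ 1.95e+08 m = 195 Mm.
(b) rₐ = a(1 + e) = 3e+08 · (1 + 0.35) = 3e+08 · 1.35 ≈ 4.05e+08 m = 405 Mm.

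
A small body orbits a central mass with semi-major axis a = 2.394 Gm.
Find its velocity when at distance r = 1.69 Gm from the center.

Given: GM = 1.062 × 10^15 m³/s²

Convert to SI: a = 2.394 Gm = 2.394e+09 m; r = 1.69 Gm = 1.69e+09 m.
Vis-viva: v = √(GM · (2/r − 1/a)).
2/r − 1/a = 2/1.69e+09 − 1/2.394e+09 = 7.65721e-10 m⁻¹.
v = √(1.062e+15 · 7.65721e-10) m/s ≈ 901.8 m/s = 901.8 m/s.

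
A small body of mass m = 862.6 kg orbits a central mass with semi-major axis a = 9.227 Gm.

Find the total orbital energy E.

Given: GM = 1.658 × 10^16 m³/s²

Convert to SI: a = 9.227 Gm = 9.227e+09 m.
E = −GMm / (2a).
E = −1.658e+16 · 862.6 / (2 · 9.227e+09) J ≈ -7.75e+08 J = -775 MJ.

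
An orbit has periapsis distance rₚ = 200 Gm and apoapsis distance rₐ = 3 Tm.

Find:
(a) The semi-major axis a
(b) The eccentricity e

Convert to SI: rₚ = 200 Gm = 2e+11 m; rₐ = 3 Tm = 3e+12 m.
(a) a = (rₚ + rₐ) / 2 = (2e+11 + 3e+12) / 2 ≈ 1.6e+12 m = 1.6 Tm.
(b) e = (rₐ − rₚ) / (rₐ + rₚ) = (3e+12 − 2e+11) / (3e+12 + 2e+11) ≈ 0.875.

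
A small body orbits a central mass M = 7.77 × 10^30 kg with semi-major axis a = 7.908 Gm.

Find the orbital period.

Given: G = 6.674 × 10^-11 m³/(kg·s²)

Convert to SI: a = 7.908 Gm = 7.908e+09 m.
GM = G · M = 6.674e-11 · 7.77e+30 = 5.1857e+20 m³/s².
Kepler's third law: T = 2π √(a³ / GM).
Substituting a = 7.908e+09 m and GM = 5.1857e+20 m³/s²:
T = 2π √((7.908e+09)³ / 5.1857e+20) s
T ≈ 1.94e+05 s = 2.246 days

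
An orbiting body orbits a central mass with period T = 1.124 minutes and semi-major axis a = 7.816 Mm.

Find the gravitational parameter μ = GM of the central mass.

Convert to SI: T = 1.124 minutes = 67.44 s; a = 7.816 Mm = 7.816e+06 m.
GM = 4π² · a³ / T².
GM = 4π² · (7.816e+06)³ / (67.44)² m³/s² ≈ 4.145e+18 m³/s² = 4.145 × 10^18 m³/s².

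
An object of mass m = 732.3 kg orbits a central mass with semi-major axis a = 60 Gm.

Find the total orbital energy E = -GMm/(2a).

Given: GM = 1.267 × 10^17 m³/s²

Convert to SI: a = 60 Gm = 6e+10 m.
E = −GMm / (2a).
E = −1.267e+17 · 732.3 / (2 · 6e+10) J ≈ -7.732e+08 J = -773.2 MJ.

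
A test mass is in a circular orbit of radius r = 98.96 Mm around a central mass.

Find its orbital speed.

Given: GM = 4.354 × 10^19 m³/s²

Convert to SI: r = 98.96 Mm = 9.896e+07 m.
For a circular orbit, gravity supplies the centripetal force, so v = √(GM / r).
v = √(4.354e+19 / 9.896e+07) m/s ≈ 6.633e+05 m/s = 663.3 km/s.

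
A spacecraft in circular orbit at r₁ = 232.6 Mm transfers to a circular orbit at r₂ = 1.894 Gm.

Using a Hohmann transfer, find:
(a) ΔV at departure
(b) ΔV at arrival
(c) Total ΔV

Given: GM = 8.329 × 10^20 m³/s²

Convert to SI: r₁ = 232.6 Mm = 2.326e+08 m; r₂ = 1.894 Gm = 1.894e+09 m.
Transfer semi-major axis: a_t = (r₁ + r₂)/2 = (2.326e+08 + 1.894e+09)/2 = 1.0633e+09 m.
Circular speeds: v₁ = √(GM/r₁) = 1.89231e+06 m/s, v₂ = √(GM/r₂) = 663142 m/s.
Transfer speeds (vis-viva v² = GM(2/r − 1/a_t)): v₁ᵗ = 2.52554e+06 m/s, v₂ᵗ = 310158 m/s.
(a) ΔV₁ = |v₁ᵗ − v₁| ≈ 6.332e+05 m/s = 633.2 km/s.
(b) ΔV₂ = |v₂ − v₂ᵗ| ≈ 3.53e+05 m/s = 353 km/s.
(c) ΔV_total = ΔV₁ + ΔV₂ ≈ 9.862e+05 m/s = 986.2 km/s.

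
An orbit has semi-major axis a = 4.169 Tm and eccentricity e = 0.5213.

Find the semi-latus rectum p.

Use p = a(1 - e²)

Convert to SI: a = 4.169 Tm = 4.169e+12 m.
p = a (1 − e²).
p = 4.169e+12 · (1 − (0.5213)²) = 4.169e+12 · 0.728246 ≈ 3.036e+12 m = 3.036 Tm.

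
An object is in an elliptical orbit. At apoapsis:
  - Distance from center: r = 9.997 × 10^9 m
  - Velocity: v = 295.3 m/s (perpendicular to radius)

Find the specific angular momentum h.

With v perpendicular to r, h = r · v.
h = 9.997e+09 · 295.3 m²/s ≈ 2.952e+12 m²/s.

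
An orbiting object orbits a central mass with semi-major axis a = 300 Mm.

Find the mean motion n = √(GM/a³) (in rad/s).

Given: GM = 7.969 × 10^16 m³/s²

Convert to SI: a = 300 Mm = 3e+08 m.
n = √(GM / a³).
n = √(7.969e+16 / (3e+08)³) rad/s ≈ 5.433e-05 rad/s.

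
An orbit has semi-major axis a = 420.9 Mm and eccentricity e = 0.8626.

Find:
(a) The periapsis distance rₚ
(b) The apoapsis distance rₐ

Convert to SI: a = 420.9 Mm = 4.209e+08 m.
(a) rₚ = a(1 − e) = 4.209e+08 · (1 − 0.8626) = 4.209e+08 · 0.1374 ≈ 5.783e+07 m = 57.83 Mm.
(b) rₐ = a(1 + e) = 4.209e+08 · (1 + 0.8626) = 4.209e+08 · 1.8626 ≈ 7.84e+08 m = 784 Mm.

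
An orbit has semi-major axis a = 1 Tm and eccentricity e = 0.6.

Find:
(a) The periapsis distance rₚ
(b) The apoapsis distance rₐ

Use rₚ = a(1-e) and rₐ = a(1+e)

Convert to SI: a = 1 Tm = 1e+12 m.
(a) rₚ = a(1 − e) = 1e+12 · (1 − 0.6) = 1e+12 · 0.4 ≈ 4e+11 m = 400 Gm.
(b) rₐ = a(1 + e) = 1e+12 · (1 + 0.6) = 1e+12 · 1.6 ≈ 1.6e+12 m = 1.6 Tm.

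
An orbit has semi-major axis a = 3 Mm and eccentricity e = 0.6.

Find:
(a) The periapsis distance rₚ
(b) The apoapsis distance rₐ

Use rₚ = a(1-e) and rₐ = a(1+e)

Convert to SI: a = 3 Mm = 3e+06 m.
(a) rₚ = a(1 − e) = 3e+06 · (1 − 0.6) = 3e+06 · 0.4 ≈ 1.2e+06 m = 1.2 Mm.
(b) rₐ = a(1 + e) = 3e+06 · (1 + 0.6) = 3e+06 · 1.6 ≈ 4.8e+06 m = 4.8 Mm.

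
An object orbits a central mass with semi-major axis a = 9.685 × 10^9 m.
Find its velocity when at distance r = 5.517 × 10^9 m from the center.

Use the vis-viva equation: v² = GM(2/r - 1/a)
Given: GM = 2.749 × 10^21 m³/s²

Vis-viva: v = √(GM · (2/r − 1/a)).
2/r − 1/a = 2/5.517e+09 − 1/9.685e+09 = 2.59263e-10 m⁻¹.
v = √(2.749e+21 · 2.59263e-10) m/s ≈ 8.442e+05 m/s = 844.2 km/s.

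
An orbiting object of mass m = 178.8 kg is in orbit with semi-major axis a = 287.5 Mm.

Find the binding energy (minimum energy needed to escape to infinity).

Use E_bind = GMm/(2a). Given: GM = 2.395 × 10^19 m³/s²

Convert to SI: a = 287.5 Mm = 2.875e+08 m.
Total orbital energy is E = −GMm/(2a); binding energy is E_bind = −E = GMm/(2a).
E_bind = 2.395e+19 · 178.8 / (2 · 2.875e+08) J ≈ 7.447e+12 J = 7.447 TJ.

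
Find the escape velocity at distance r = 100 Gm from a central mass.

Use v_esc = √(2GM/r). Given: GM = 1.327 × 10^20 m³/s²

Convert to SI: r = 100 Gm = 1e+11 m.
Escape velocity comes from setting total energy to zero: ½v² − GM/r = 0 ⇒ v_esc = √(2GM / r).
v_esc = √(2 · 1.327e+20 / 1e+11) m/s ≈ 5.152e+04 m/s = 51.52 km/s.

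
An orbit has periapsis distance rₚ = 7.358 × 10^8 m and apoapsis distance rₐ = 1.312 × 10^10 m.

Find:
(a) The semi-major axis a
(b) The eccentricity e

(a) a = (rₚ + rₐ) / 2 = (7.358e+08 + 1.312e+10) / 2 ≈ 6.928e+09 m = 6.928 × 10^9 m.
(b) e = (rₐ − rₚ) / (rₐ + rₚ) = (1.312e+10 − 7.358e+08) / (1.312e+10 + 7.358e+08) ≈ 0.8938.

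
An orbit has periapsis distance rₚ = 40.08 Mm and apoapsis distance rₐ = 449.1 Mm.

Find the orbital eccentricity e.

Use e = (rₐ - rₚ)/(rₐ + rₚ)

Convert to SI: rₚ = 40.08 Mm = 4.008e+07 m; rₐ = 449.1 Mm = 4.491e+08 m.
e = (rₐ − rₚ) / (rₐ + rₚ).
e = (4.491e+08 − 4.008e+07) / (4.491e+08 + 4.008e+07) = 4.0902e+08 / 4.8918e+08 ≈ 0.8361.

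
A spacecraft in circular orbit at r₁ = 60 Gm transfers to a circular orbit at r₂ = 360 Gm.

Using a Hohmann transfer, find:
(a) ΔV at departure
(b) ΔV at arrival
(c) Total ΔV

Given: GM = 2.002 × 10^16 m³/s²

Convert to SI: r₁ = 60 Gm = 6e+10 m; r₂ = 360 Gm = 3.6e+11 m.
Transfer semi-major axis: a_t = (r₁ + r₂)/2 = (6e+10 + 3.6e+11)/2 = 2.1e+11 m.
Circular speeds: v₁ = √(GM/r₁) = 577.639 m/s, v₂ = √(GM/r₂) = 235.82 m/s.
Transfer speeds (vis-viva v² = GM(2/r − 1/a_t)): v₁ᵗ = 756.307 m/s, v₂ᵗ = 126.051 m/s.
(a) ΔV₁ = |v₁ᵗ − v₁| ≈ 178.7 m/s = 178.7 m/s.
(b) ΔV₂ = |v₂ − v₂ᵗ| ≈ 109.8 m/s = 109.8 m/s.
(c) ΔV_total = ΔV₁ + ΔV₂ ≈ 288.4 m/s = 288.4 m/s.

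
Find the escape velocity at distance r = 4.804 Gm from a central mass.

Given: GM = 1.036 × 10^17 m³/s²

Convert to SI: r = 4.804 Gm = 4.804e+09 m.
Escape velocity comes from setting total energy to zero: ½v² − GM/r = 0 ⇒ v_esc = √(2GM / r).
v_esc = √(2 · 1.036e+17 / 4.804e+09) m/s ≈ 6567 m/s = 6.567 km/s.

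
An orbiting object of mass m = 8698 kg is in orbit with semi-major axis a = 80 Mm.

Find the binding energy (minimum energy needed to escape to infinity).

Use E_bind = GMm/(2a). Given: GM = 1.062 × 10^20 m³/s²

Convert to SI: a = 80 Mm = 8e+07 m.
Total orbital energy is E = −GMm/(2a); binding energy is E_bind = −E = GMm/(2a).
E_bind = 1.062e+20 · 8698 / (2 · 8e+07) J ≈ 5.773e+15 J = 5.773 PJ.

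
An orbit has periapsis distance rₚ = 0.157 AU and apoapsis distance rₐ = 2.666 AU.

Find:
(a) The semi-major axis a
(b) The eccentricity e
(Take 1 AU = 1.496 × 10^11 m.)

Convert to SI: rₚ = 0.157 AU = 2.34872e+10 m; rₐ = 2.666 AU = 3.98834e+11 m.
(a) a = (rₚ + rₐ) / 2 = (2.34872e+10 + 3.98834e+11) / 2 ≈ 2.112e+11 m = 1.411 AU.
(b) e = (rₐ − rₚ) / (rₐ + rₚ) = (3.98834e+11 − 2.34872e+10) / (3.98834e+11 + 2.34872e+10) ≈ 0.8888.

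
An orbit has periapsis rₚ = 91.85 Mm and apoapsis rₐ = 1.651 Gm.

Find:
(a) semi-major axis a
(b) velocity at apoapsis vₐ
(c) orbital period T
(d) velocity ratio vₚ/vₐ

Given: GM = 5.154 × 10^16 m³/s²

Convert to SI: rₚ = 91.85 Mm = 9.185e+07 m; rₐ = 1.651 Gm = 1.651e+09 m.
(a) a = (rₚ + rₐ)/2 = (9.185e+07 + 1.651e+09)/2 ≈ 8.714e+08 m
(b) With a = (rₚ + rₐ)/2 = 8.71425e+08 m, vₐ = √(GM (2/rₐ − 1/a)) = √(5.154e+16 · (2/1.651e+09 − 1/8.71425e+08)) m/s ≈ 1814 m/s
(c) With a = (rₚ + rₐ)/2 = 8.71425e+08 m, T = 2π √(a³/GM) = 2π √((8.71425e+08)³/5.154e+16) s ≈ 7.12e+05 s
(d) Conservation of angular momentum (rₚvₚ = rₐvₐ) gives vₚ/vₐ = rₐ/rₚ = 1.651e+09/9.185e+07 ≈ 17.97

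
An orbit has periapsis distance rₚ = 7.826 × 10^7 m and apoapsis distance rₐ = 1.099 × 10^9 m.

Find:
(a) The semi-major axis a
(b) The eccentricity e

(a) a = (rₚ + rₐ) / 2 = (7.826e+07 + 1.099e+09) / 2 ≈ 5.886e+08 m = 5.886 × 10^8 m.
(b) e = (rₐ − rₚ) / (rₐ + rₚ) = (1.099e+09 − 7.826e+07) / (1.099e+09 + 7.826e+07) ≈ 0.867.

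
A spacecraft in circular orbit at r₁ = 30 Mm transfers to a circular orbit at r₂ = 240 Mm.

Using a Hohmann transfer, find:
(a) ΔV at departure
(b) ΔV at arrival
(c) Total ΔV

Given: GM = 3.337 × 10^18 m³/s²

Convert to SI: r₁ = 30 Mm = 3e+07 m; r₂ = 240 Mm = 2.4e+08 m.
Transfer semi-major axis: a_t = (r₁ + r₂)/2 = (3e+07 + 2.4e+08)/2 = 1.35e+08 m.
Circular speeds: v₁ = √(GM/r₁) = 333517 m/s, v₂ = √(GM/r₂) = 117916 m/s.
Transfer speeds (vis-viva v² = GM(2/r − 1/a_t)): v₁ᵗ = 444689 m/s, v₂ᵗ = 55586.1 m/s.
(a) ΔV₁ = |v₁ᵗ − v₁| ≈ 1.112e+05 m/s = 111.2 km/s.
(b) ΔV₂ = |v₂ − v₂ᵗ| ≈ 6.233e+04 m/s = 62.33 km/s.
(c) ΔV_total = ΔV₁ + ΔV₂ ≈ 1.735e+05 m/s = 173.5 km/s.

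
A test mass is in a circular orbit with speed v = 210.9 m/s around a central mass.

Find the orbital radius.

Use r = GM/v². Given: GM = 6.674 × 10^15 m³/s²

For a circular orbit, v² = GM / r, so r = GM / v².
r = 6.674e+15 / (210.9)² m ≈ 1.5e+11 m = 150 Gm.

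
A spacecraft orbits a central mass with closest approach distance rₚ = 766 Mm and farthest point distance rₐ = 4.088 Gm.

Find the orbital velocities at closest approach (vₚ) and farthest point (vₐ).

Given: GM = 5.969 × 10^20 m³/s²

Convert to SI: rₚ = 766 Mm = 7.66e+08 m; rₐ = 4.088 Gm = 4.088e+09 m.
Use the vis-viva equation v² = GM(2/r − 1/a) with a = (rₚ + rₐ)/2 = (7.66e+08 + 4.088e+09)/2 = 2.427e+09 m.
vₚ = √(GM · (2/rₚ − 1/a)) = √(5.969e+20 · (2/7.66e+08 − 1/2.427e+09)) m/s ≈ 1.146e+06 m/s = 1146 km/s.
vₐ = √(GM · (2/rₐ − 1/a)) = √(5.969e+20 · (2/4.088e+09 − 1/2.427e+09)) m/s ≈ 2.147e+05 m/s = 214.7 km/s.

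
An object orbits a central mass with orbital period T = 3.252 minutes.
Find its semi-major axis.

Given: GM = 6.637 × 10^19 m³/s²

Convert to SI: T = 3.252 minutes = 195.12 s.
Invert Kepler's third law: a = (GM · T² / (4π²))^(1/3).
Substituting T = 195.12 s and GM = 6.637e+19 m³/s²:
a = (6.637e+19 · (195.12)² / (4π²))^(1/3) m
a ≈ 4e+07 m = 40 Mm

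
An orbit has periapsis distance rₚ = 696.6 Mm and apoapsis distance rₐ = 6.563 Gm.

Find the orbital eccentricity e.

Convert to SI: rₚ = 696.6 Mm = 6.966e+08 m; rₐ = 6.563 Gm = 6.563e+09 m.
e = (rₐ − rₚ) / (rₐ + rₚ).
e = (6.563e+09 − 6.966e+08) / (6.563e+09 + 6.966e+08) = 5.8664e+09 / 7.2596e+09 ≈ 0.8081.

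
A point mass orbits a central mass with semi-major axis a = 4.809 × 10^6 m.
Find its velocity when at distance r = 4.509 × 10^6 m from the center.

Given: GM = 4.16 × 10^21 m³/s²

Vis-viva: v = √(GM · (2/r − 1/a)).
2/r − 1/a = 2/4.509e+06 − 1/4.809e+06 = 2.35614e-07 m⁻¹.
v = √(4.16e+21 · 2.35614e-07) m/s ≈ 3.131e+07 m/s = 3.131e+04 km/s.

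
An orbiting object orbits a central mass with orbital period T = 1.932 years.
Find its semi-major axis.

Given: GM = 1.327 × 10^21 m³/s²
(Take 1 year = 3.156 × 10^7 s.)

Convert to SI: T = 1.932 years = 6.09739e+07 s.
Invert Kepler's third law: a = (GM · T² / (4π²))^(1/3).
Substituting T = 6.09739e+07 s and GM = 1.327e+21 m³/s²:
a = (1.327e+21 · (6.09739e+07)² / (4π²))^(1/3) m
a ≈ 5e+11 m = 500 Gm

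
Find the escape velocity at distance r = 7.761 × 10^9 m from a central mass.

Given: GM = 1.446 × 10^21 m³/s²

Escape velocity comes from setting total energy to zero: ½v² − GM/r = 0 ⇒ v_esc = √(2GM / r).
v_esc = √(2 · 1.446e+21 / 7.761e+09) m/s ≈ 6.104e+05 m/s = 610.4 km/s.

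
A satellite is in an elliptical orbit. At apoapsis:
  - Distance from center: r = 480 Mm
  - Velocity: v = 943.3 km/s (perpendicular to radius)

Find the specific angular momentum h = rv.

Convert to SI: r = 480 Mm = 4.8e+08 m; v = 943.3 km/s = 943300 m/s.
With v perpendicular to r, h = r · v.
h = 4.8e+08 · 943300 m²/s ≈ 4.528e+14 m²/s.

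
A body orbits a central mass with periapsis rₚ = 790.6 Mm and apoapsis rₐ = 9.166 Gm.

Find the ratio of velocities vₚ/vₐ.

Convert to SI: rₚ = 790.6 Mm = 7.906e+08 m; rₐ = 9.166 Gm = 9.166e+09 m.
Conservation of angular momentum gives rₚvₚ = rₐvₐ, so vₚ/vₐ = rₐ/rₚ.
vₚ/vₐ = 9.166e+09 / 7.906e+08 ≈ 11.59.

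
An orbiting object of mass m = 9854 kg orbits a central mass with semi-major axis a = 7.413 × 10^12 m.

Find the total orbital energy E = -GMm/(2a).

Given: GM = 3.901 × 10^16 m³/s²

E = −GMm / (2a).
E = −3.901e+16 · 9854 / (2 · 7.413e+12) J ≈ -2.593e+07 J = -25.93 MJ.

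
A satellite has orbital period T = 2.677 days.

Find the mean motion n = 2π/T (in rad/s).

Convert to SI: T = 2.677 days = 231293 s.
n = 2π / T.
n = 2π / 231293 s ≈ 2.717e-05 rad/s.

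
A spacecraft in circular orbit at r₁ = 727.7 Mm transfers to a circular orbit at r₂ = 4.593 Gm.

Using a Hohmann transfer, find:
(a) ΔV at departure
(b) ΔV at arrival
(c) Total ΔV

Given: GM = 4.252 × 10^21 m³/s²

Convert to SI: r₁ = 727.7 Mm = 7.277e+08 m; r₂ = 4.593 Gm = 4.593e+09 m.
Transfer semi-major axis: a_t = (r₁ + r₂)/2 = (7.277e+08 + 4.593e+09)/2 = 2.66035e+09 m.
Circular speeds: v₁ = √(GM/r₁) = 2.41724e+06 m/s, v₂ = √(GM/r₂) = 962162 m/s.
Transfer speeds (vis-viva v² = GM(2/r − 1/a_t)): v₁ᵗ = 3.17614e+06 m/s, v₂ᵗ = 503217 m/s.
(a) ΔV₁ = |v₁ᵗ − v₁| ≈ 7.589e+05 m/s = 758.9 km/s.
(b) ΔV₂ = |v₂ − v₂ᵗ| ≈ 4.589e+05 m/s = 458.9 km/s.
(c) ΔV_total = ΔV₁ + ΔV₂ ≈ 1.218e+06 m/s = 1218 km/s.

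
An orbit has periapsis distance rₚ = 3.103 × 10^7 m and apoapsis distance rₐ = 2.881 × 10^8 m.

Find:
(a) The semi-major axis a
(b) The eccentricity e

(a) a = (rₚ + rₐ) / 2 = (3.103e+07 + 2.881e+08) / 2 ≈ 1.596e+08 m = 1.596 × 10^8 m.
(b) e = (rₐ − rₚ) / (rₐ + rₚ) = (2.881e+08 − 3.103e+07) / (2.881e+08 + 3.103e+07) ≈ 0.8055.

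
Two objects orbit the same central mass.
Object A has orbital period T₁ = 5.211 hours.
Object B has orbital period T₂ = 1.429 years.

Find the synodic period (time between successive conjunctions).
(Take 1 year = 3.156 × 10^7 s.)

Convert to SI: T₁ = 5.211 hours = 18759.6 s; T₂ = 1.429 years = 4.50992e+07 s.
T_syn = |T₁ · T₂ / (T₁ − T₂)|.
T_syn = |18759.6 · 4.50992e+07 / (18759.6 − 4.50992e+07)| s ≈ 1.877e+04 s = 5.213 hours.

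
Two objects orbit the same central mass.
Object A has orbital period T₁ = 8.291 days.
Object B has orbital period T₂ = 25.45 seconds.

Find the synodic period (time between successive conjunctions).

Convert to SI: T₁ = 8.291 days = 716342 s.
T_syn = |T₁ · T₂ / (T₁ − T₂)|.
T_syn = |716342 · 25.45 / (716342 − 25.45)| s ≈ 25.45 s = 25.45 seconds.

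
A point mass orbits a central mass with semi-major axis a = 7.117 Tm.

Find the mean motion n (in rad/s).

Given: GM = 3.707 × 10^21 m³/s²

Convert to SI: a = 7.117 Tm = 7.117e+12 m.
n = √(GM / a³).
n = √(3.707e+21 / (7.117e+12)³) rad/s ≈ 3.207e-09 rad/s.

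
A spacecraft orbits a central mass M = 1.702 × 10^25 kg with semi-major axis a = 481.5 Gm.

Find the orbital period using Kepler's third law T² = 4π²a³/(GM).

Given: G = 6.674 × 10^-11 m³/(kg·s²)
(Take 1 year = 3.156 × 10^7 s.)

Convert to SI: a = 481.5 Gm = 4.815e+11 m.
GM = G · M = 6.674e-11 · 1.702e+25 = 1.13591e+15 m³/s².
Kepler's third law: T = 2π √(a³ / GM).
Substituting a = 4.815e+11 m and GM = 1.13591e+15 m³/s²:
T = 2π √((4.815e+11)³ / 1.13591e+15) s
T ≈ 6.229e+10 s = 1974 years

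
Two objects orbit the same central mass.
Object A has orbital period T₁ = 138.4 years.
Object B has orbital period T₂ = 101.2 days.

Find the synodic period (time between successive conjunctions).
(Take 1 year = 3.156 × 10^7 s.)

Convert to SI: T₁ = 138.4 years = 4.3679e+09 s; T₂ = 101.2 days = 8.74368e+06 s.
T_syn = |T₁ · T₂ / (T₁ − T₂)|.
T_syn = |4.3679e+09 · 8.74368e+06 / (4.3679e+09 − 8.74368e+06)| s ≈ 8.761e+06 s = 101.4 days.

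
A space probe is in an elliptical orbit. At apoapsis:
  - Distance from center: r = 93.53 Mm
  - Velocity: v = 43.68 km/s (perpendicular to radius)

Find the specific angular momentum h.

Convert to SI: r = 93.53 Mm = 9.353e+07 m; v = 43.68 km/s = 43680 m/s.
With v perpendicular to r, h = r · v.
h = 9.353e+07 · 43680 m²/s ≈ 4.085e+12 m²/s.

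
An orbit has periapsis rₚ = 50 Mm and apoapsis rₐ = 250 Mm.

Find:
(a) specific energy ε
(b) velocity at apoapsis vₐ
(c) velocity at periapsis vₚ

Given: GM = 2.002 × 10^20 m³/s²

Convert to SI: rₚ = 50 Mm = 5e+07 m; rₐ = 250 Mm = 2.5e+08 m.
(a) With a = (rₚ + rₐ)/2 = 1.5e+08 m, ε = −GM/(2a) = −2.002e+20/(2 · 1.5e+08) J/kg ≈ -6.673e+11 J/kg
(b) With a = (rₚ + rₐ)/2 = 1.5e+08 m, vₐ = √(GM (2/rₐ − 1/a)) = √(2.002e+20 · (2/2.5e+08 − 1/1.5e+08)) m/s ≈ 5.167e+05 m/s
(c) With a = (rₚ + rₐ)/2 = 1.5e+08 m, vₚ = √(GM (2/rₚ − 1/a)) = √(2.002e+20 · (2/5e+07 − 1/1.5e+08)) m/s ≈ 2.583e+06 m/s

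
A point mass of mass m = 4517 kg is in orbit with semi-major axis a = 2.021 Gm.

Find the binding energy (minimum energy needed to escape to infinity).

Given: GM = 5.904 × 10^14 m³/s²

Convert to SI: a = 2.021 Gm = 2.021e+09 m.
Total orbital energy is E = −GMm/(2a); binding energy is E_bind = −E = GMm/(2a).
E_bind = 5.904e+14 · 4517 / (2 · 2.021e+09) J ≈ 6.598e+08 J = 659.8 MJ.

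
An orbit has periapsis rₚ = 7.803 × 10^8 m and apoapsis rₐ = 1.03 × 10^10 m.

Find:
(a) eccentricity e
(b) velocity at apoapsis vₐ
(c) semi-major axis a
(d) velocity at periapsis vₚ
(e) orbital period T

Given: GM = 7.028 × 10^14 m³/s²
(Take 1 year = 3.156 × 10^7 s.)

(a) e = (rₐ − rₚ)/(rₐ + rₚ) = (1.03e+10 − 7.803e+08)/(1.03e+10 + 7.803e+08) ≈ 0.8592
(b) With a = (rₚ + rₐ)/2 = 5.54015e+09 m, vₐ = √(GM (2/rₐ − 1/a)) = √(7.028e+14 · (2/1.03e+10 − 1/5.54015e+09)) m/s ≈ 98.03 m/s
(c) a = (rₚ + rₐ)/2 = (7.803e+08 + 1.03e+10)/2 ≈ 5.54e+09 m
(d) With a = (rₚ + rₐ)/2 = 5.54015e+09 m, vₚ = √(GM (2/rₚ − 1/a)) = √(7.028e+14 · (2/7.803e+08 − 1/5.54015e+09)) m/s ≈ 1294 m/s
(e) With a = (rₚ + rₐ)/2 = 5.54015e+09 m, T = 2π √(a³/GM) = 2π √((5.54015e+09)³/7.028e+14) s ≈ 9.773e+07 s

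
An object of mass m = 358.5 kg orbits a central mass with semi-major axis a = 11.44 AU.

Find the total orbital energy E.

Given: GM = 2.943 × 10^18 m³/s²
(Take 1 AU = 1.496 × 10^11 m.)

Convert to SI: a = 11.44 AU = 1.71142e+12 m.
E = −GMm / (2a).
E = −2.943e+18 · 358.5 / (2 · 1.71142e+12) J ≈ -3.082e+08 J = -308.2 MJ.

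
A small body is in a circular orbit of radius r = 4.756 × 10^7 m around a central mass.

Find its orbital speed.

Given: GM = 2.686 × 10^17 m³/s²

For a circular orbit, gravity supplies the centripetal force, so v = √(GM / r).
v = √(2.686e+17 / 4.756e+07) m/s ≈ 7.515e+04 m/s = 75.15 km/s.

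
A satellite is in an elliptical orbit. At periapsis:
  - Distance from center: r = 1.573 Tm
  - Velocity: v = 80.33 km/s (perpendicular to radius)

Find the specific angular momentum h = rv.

Convert to SI: r = 1.573 Tm = 1.573e+12 m; v = 80.33 km/s = 80330 m/s.
With v perpendicular to r, h = r · v.
h = 1.573e+12 · 80330 m²/s ≈ 1.264e+17 m²/s.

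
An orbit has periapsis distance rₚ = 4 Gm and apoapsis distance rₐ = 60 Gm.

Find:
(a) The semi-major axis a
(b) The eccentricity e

Convert to SI: rₚ = 4 Gm = 4e+09 m; rₐ = 60 Gm = 6e+10 m.
(a) a = (rₚ + rₐ) / 2 = (4e+09 + 6e+10) / 2 ≈ 3.2e+10 m = 32 Gm.
(b) e = (rₐ − rₚ) / (rₐ + rₚ) = (6e+10 − 4e+09) / (6e+10 + 4e+09) ≈ 0.875.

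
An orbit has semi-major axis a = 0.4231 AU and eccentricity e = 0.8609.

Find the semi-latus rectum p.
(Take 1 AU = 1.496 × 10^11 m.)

Convert to SI: a = 0.4231 AU = 6.32958e+10 m.
p = a (1 − e²).
p = 6.32958e+10 · (1 − (0.8609)²) = 6.32958e+10 · 0.258851 ≈ 1.638e+10 m = 0.1095 AU.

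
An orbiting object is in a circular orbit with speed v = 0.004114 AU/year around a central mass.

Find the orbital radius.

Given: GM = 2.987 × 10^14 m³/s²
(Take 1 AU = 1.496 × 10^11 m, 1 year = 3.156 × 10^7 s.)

Convert to SI: v = 0.004114 AU/year = 19.5011 m/s.
For a circular orbit, v² = GM / r, so r = GM / v².
r = 2.987e+14 / (19.5011)² m ≈ 7.854e+11 m = 5.25 AU.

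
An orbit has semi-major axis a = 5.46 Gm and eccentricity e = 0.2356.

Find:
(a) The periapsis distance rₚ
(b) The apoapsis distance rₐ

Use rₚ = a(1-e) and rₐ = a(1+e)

Convert to SI: a = 5.46 Gm = 5.46e+09 m.
(a) rₚ = a(1 − e) = 5.46e+09 · (1 − 0.2356) = 5.46e+09 · 0.7644 ≈ 4.174e+09 m = 4.174 Gm.
(b) rₐ = a(1 + e) = 5.46e+09 · (1 + 0.2356) = 5.46e+09 · 1.2356 ≈ 6.746e+09 m = 6.746 Gm.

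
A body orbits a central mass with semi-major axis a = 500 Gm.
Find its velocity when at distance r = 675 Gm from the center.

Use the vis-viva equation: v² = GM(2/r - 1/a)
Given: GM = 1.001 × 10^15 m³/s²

Convert to SI: a = 500 Gm = 5e+11 m; r = 675 Gm = 6.75e+11 m.
Vis-viva: v = √(GM · (2/r − 1/a)).
2/r − 1/a = 2/6.75e+11 − 1/5e+11 = 9.62963e-13 m⁻¹.
v = √(1.001e+15 · 9.62963e-13) m/s ≈ 31.05 m/s = 31.05 m/s.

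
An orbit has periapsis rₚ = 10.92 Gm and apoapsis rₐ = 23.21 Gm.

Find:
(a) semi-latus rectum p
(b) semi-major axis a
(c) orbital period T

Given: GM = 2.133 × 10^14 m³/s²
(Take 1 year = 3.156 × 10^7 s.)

Convert to SI: rₚ = 10.92 Gm = 1.092e+10 m; rₐ = 23.21 Gm = 2.321e+10 m.
(a) From a = (rₚ + rₐ)/2 = 1.7065e+10 m and e = (rₐ − rₚ)/(rₐ + rₚ) = 0.360094, p = a(1 − e²) = 1.7065e+10 · (1 − (0.360094)²) ≈ 1.485e+10 m
(b) a = (rₚ + rₐ)/2 = (1.092e+10 + 2.321e+10)/2 ≈ 1.706e+10 m
(c) With a = (rₚ + rₐ)/2 = 1.7065e+10 m, T = 2π √(a³/GM) = 2π √((1.7065e+10)³/2.133e+14) s ≈ 9.591e+08 s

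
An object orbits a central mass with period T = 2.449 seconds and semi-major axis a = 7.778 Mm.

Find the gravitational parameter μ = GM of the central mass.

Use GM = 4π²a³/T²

Convert to SI: a = 7.778 Mm = 7.778e+06 m.
GM = 4π² · a³ / T².
GM = 4π² · (7.778e+06)³ / (2.449)² m³/s² ≈ 3.097e+21 m³/s² = 3.097 × 10^21 m³/s².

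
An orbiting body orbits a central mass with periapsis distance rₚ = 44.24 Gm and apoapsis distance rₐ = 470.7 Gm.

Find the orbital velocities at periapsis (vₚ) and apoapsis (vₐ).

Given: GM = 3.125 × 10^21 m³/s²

Convert to SI: rₚ = 44.24 Gm = 4.424e+10 m; rₐ = 470.7 Gm = 4.707e+11 m.
Use the vis-viva equation v² = GM(2/r − 1/a) with a = (rₚ + rₐ)/2 = (4.424e+10 + 4.707e+11)/2 = 2.5747e+11 m.
vₚ = √(GM · (2/rₚ − 1/a)) = √(3.125e+21 · (2/4.424e+10 − 1/2.5747e+11)) m/s ≈ 3.594e+05 m/s = 359.4 km/s.
vₐ = √(GM · (2/rₐ − 1/a)) = √(3.125e+21 · (2/4.707e+11 − 1/2.5747e+11)) m/s ≈ 3.378e+04 m/s = 33.78 km/s.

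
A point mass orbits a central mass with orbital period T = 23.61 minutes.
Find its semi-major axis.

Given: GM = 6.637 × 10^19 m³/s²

Convert to SI: T = 23.61 minutes = 1416.6 s.
Invert Kepler's third law: a = (GM · T² / (4π²))^(1/3).
Substituting T = 1416.6 s and GM = 6.637e+19 m³/s²:
a = (6.637e+19 · (1416.6)² / (4π²))^(1/3) m
a ≈ 1.5e+08 m = 150 Mm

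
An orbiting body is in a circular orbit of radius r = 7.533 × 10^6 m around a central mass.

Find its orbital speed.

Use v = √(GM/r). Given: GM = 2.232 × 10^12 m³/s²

For a circular orbit, gravity supplies the centripetal force, so v = √(GM / r).
v = √(2.232e+12 / 7.533e+06) m/s ≈ 544.3 m/s = 544.3 m/s.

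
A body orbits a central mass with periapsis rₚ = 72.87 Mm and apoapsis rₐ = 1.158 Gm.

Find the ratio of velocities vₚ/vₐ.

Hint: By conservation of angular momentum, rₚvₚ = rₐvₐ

Convert to SI: rₚ = 72.87 Mm = 7.287e+07 m; rₐ = 1.158 Gm = 1.158e+09 m.
Conservation of angular momentum gives rₚvₚ = rₐvₐ, so vₚ/vₐ = rₐ/rₚ.
vₚ/vₐ = 1.158e+09 / 7.287e+07 ≈ 15.89.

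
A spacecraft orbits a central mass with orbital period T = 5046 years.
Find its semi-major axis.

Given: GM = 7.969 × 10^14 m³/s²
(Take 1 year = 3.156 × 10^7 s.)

Convert to SI: T = 5046 years = 1.59252e+11 s.
Invert Kepler's third law: a = (GM · T² / (4π²))^(1/3).
Substituting T = 1.59252e+11 s and GM = 7.969e+14 m³/s²:
a = (7.969e+14 · (1.59252e+11)² / (4π²))^(1/3) m
a ≈ 8e+11 m = 800 Gm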